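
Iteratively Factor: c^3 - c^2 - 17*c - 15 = (c - 5)*(c^2 + 4*c + 3) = (c - 5)*(c + 1)*(c + 3)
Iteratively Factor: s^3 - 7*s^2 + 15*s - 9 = (s - 3)*(s^2 - 4*s + 3) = (s - 3)^2*(s - 1)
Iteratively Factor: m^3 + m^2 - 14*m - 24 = (m - 4)*(m^2 + 5*m + 6) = (m - 4)*(m + 2)*(m + 3)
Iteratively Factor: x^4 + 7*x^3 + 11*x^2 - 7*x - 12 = (x - 1)*(x^3 + 8*x^2 + 19*x + 12) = (x - 1)*(x + 3)*(x^2 + 5*x + 4) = (x - 1)*(x + 1)*(x + 3)*(x + 4)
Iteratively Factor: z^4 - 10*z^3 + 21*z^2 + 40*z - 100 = (z - 5)*(z^3 - 5*z^2 - 4*z + 20) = (z - 5)*(z - 2)*(z^2 - 3*z - 10) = (z - 5)*(z - 2)*(z + 2)*(z - 5)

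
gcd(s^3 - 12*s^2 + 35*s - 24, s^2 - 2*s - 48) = s - 8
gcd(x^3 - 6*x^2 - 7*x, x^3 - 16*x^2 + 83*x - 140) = x - 7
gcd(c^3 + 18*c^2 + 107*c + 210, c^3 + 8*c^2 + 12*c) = c + 6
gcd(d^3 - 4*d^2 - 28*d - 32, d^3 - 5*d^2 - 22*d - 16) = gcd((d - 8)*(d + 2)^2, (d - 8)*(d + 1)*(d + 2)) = d^2 - 6*d - 16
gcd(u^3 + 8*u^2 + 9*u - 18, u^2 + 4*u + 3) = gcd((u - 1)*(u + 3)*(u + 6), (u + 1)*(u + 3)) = u + 3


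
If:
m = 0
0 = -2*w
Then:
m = 0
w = 0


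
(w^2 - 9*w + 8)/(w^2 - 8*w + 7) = (w - 8)/(w - 7)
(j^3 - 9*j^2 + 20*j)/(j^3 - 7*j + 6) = j*(j^2 - 9*j + 20)/(j^3 - 7*j + 6)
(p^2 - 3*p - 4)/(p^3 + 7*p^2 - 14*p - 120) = (p + 1)/(p^2 + 11*p + 30)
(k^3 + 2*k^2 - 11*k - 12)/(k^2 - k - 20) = (k^2 - 2*k - 3)/(k - 5)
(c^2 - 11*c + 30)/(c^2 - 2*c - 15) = (c - 6)/(c + 3)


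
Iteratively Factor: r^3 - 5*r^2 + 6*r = (r)*(r^2 - 5*r + 6) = r*(r - 3)*(r - 2)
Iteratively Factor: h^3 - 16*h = (h + 4)*(h^2 - 4*h) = (h - 4)*(h + 4)*(h)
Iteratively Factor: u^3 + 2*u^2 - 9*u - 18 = (u + 2)*(u^2 - 9) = (u + 2)*(u + 3)*(u - 3)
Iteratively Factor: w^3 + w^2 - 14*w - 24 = (w + 2)*(w^2 - w - 12) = (w - 4)*(w + 2)*(w + 3)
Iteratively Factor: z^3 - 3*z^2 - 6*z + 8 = (z + 2)*(z^2 - 5*z + 4) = (z - 1)*(z + 2)*(z - 4)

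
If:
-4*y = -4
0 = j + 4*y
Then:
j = -4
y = 1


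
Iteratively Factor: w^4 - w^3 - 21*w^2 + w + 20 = (w - 5)*(w^3 + 4*w^2 - w - 4) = (w - 5)*(w - 1)*(w^2 + 5*w + 4) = (w - 5)*(w - 1)*(w + 4)*(w + 1)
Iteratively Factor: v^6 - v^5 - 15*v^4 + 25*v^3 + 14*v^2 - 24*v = (v - 1)*(v^5 - 15*v^3 + 10*v^2 + 24*v) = (v - 3)*(v - 1)*(v^4 + 3*v^3 - 6*v^2 - 8*v) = (v - 3)*(v - 2)*(v - 1)*(v^3 + 5*v^2 + 4*v) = (v - 3)*(v - 2)*(v - 1)*(v + 1)*(v^2 + 4*v) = v*(v - 3)*(v - 2)*(v - 1)*(v + 1)*(v + 4)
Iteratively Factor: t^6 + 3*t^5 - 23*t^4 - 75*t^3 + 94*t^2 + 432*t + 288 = (t + 3)*(t^5 - 23*t^3 - 6*t^2 + 112*t + 96) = (t - 4)*(t + 3)*(t^4 + 4*t^3 - 7*t^2 - 34*t - 24) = (t - 4)*(t + 1)*(t + 3)*(t^3 + 3*t^2 - 10*t - 24) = (t - 4)*(t - 3)*(t + 1)*(t + 3)*(t^2 + 6*t + 8) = (t - 4)*(t - 3)*(t + 1)*(t + 2)*(t + 3)*(t + 4)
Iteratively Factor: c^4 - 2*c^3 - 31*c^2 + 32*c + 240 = (c + 3)*(c^3 - 5*c^2 - 16*c + 80) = (c - 5)*(c + 3)*(c^2 - 16) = (c - 5)*(c - 4)*(c + 3)*(c + 4)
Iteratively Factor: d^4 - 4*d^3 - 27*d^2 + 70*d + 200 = (d - 5)*(d^3 + d^2 - 22*d - 40) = (d - 5)^2*(d^2 + 6*d + 8) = (d - 5)^2*(d + 4)*(d + 2)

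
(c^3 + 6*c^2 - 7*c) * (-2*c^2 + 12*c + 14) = -2*c^5 + 100*c^3 - 98*c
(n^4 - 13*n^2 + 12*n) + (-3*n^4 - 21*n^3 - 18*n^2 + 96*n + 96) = -2*n^4 - 21*n^3 - 31*n^2 + 108*n + 96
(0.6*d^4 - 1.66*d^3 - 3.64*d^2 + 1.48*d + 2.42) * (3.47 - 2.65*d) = -1.59*d^5 + 6.481*d^4 + 3.8858*d^3 - 16.5528*d^2 - 1.2774*d + 8.3974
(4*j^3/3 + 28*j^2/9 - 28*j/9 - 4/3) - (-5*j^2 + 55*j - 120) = 4*j^3/3 + 73*j^2/9 - 523*j/9 + 356/3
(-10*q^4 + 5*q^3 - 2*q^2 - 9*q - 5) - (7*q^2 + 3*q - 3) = -10*q^4 + 5*q^3 - 9*q^2 - 12*q - 2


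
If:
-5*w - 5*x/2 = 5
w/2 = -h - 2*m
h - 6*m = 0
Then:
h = 3*x/16 + 3/8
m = x/32 + 1/16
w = -x/2 - 1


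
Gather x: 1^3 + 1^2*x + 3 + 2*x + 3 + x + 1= 4*x + 8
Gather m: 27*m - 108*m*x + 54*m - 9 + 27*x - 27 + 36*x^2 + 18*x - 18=m*(81 - 108*x) + 36*x^2 + 45*x - 54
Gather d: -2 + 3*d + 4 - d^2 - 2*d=-d^2 + d + 2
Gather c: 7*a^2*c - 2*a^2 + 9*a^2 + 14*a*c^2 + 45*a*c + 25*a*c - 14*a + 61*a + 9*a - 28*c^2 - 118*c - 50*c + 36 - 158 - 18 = 7*a^2 + 56*a + c^2*(14*a - 28) + c*(7*a^2 + 70*a - 168) - 140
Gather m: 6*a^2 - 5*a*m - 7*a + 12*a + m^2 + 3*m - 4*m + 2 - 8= 6*a^2 + 5*a + m^2 + m*(-5*a - 1) - 6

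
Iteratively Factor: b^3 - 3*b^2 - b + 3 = (b - 1)*(b^2 - 2*b - 3) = (b - 1)*(b + 1)*(b - 3)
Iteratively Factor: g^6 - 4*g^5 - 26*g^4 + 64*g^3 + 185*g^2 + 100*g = (g - 5)*(g^5 + g^4 - 21*g^3 - 41*g^2 - 20*g) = g*(g - 5)*(g^4 + g^3 - 21*g^2 - 41*g - 20) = g*(g - 5)*(g + 4)*(g^3 - 3*g^2 - 9*g - 5) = g*(g - 5)*(g + 1)*(g + 4)*(g^2 - 4*g - 5) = g*(g - 5)^2*(g + 1)*(g + 4)*(g + 1)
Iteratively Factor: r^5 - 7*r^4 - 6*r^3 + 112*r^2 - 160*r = (r - 4)*(r^4 - 3*r^3 - 18*r^2 + 40*r) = (r - 4)*(r + 4)*(r^3 - 7*r^2 + 10*r) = (r - 4)*(r - 2)*(r + 4)*(r^2 - 5*r) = r*(r - 4)*(r - 2)*(r + 4)*(r - 5)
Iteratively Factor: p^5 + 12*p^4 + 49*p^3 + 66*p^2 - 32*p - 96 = (p + 2)*(p^4 + 10*p^3 + 29*p^2 + 8*p - 48) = (p + 2)*(p + 3)*(p^3 + 7*p^2 + 8*p - 16) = (p + 2)*(p + 3)*(p + 4)*(p^2 + 3*p - 4) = (p + 2)*(p + 3)*(p + 4)^2*(p - 1)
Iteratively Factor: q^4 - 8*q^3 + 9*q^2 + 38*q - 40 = (q - 1)*(q^3 - 7*q^2 + 2*q + 40) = (q - 1)*(q + 2)*(q^2 - 9*q + 20) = (q - 4)*(q - 1)*(q + 2)*(q - 5)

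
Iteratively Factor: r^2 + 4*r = (r)*(r + 4)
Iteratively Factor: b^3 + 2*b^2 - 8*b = (b + 4)*(b^2 - 2*b) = (b - 2)*(b + 4)*(b)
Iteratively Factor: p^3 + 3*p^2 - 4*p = (p - 1)*(p^2 + 4*p) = p*(p - 1)*(p + 4)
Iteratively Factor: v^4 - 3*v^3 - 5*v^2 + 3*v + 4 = (v + 1)*(v^3 - 4*v^2 - v + 4) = (v + 1)^2*(v^2 - 5*v + 4) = (v - 4)*(v + 1)^2*(v - 1)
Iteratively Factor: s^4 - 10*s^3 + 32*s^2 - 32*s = (s - 4)*(s^3 - 6*s^2 + 8*s) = (s - 4)*(s - 2)*(s^2 - 4*s) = s*(s - 4)*(s - 2)*(s - 4)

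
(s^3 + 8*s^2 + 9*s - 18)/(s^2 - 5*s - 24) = (s^2 + 5*s - 6)/(s - 8)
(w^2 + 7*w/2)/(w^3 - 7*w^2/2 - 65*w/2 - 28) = w/(w^2 - 7*w - 8)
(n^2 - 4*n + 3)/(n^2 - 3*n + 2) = (n - 3)/(n - 2)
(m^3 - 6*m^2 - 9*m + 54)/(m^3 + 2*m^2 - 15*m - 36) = (m^2 - 9*m + 18)/(m^2 - m - 12)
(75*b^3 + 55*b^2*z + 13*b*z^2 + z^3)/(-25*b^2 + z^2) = (15*b^2 + 8*b*z + z^2)/(-5*b + z)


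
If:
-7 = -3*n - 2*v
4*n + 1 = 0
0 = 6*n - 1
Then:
No Solution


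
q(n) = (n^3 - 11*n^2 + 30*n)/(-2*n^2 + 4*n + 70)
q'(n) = (4*n - 4)*(n^3 - 11*n^2 + 30*n)/(-2*n^2 + 4*n + 70)^2 + (3*n^2 - 22*n + 30)/(-2*n^2 + 4*n + 70)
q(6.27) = 0.13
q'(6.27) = 0.78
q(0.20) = 0.08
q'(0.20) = 0.36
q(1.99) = 0.34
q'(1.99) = -0.01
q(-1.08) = -0.73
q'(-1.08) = 1.00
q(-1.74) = -1.59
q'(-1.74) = 1.66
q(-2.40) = -3.05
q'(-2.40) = 2.90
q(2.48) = 0.33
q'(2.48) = -0.06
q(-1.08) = -0.73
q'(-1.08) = 1.00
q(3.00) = 0.28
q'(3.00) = -0.11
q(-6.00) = 30.46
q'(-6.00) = 22.42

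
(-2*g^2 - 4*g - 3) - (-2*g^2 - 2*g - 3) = -2*g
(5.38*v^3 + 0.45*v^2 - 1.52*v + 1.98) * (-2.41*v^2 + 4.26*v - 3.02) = -12.9658*v^5 + 21.8343*v^4 - 10.6674*v^3 - 12.606*v^2 + 13.0252*v - 5.9796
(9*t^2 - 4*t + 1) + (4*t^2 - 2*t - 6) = 13*t^2 - 6*t - 5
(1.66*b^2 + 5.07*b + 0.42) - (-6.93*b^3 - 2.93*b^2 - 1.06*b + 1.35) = 6.93*b^3 + 4.59*b^2 + 6.13*b - 0.93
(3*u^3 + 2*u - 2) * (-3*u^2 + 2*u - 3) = -9*u^5 + 6*u^4 - 15*u^3 + 10*u^2 - 10*u + 6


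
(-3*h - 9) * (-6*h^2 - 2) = 18*h^3 + 54*h^2 + 6*h + 18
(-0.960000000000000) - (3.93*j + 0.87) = -3.93*j - 1.83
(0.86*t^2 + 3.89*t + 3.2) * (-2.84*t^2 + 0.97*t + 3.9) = -2.4424*t^4 - 10.2134*t^3 - 1.9607*t^2 + 18.275*t + 12.48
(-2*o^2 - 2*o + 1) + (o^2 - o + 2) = -o^2 - 3*o + 3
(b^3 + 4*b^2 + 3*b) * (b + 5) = b^4 + 9*b^3 + 23*b^2 + 15*b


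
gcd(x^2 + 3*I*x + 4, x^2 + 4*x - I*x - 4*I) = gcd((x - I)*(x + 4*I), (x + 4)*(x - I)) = x - I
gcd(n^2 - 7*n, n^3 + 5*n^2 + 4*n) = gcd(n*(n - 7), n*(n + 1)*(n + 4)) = n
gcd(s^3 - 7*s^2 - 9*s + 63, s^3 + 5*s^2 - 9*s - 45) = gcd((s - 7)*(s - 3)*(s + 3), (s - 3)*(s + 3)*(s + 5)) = s^2 - 9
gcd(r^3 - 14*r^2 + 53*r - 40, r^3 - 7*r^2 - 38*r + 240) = r^2 - 13*r + 40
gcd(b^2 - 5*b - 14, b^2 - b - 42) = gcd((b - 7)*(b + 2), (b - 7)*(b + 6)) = b - 7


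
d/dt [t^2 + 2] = 2*t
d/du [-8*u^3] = -24*u^2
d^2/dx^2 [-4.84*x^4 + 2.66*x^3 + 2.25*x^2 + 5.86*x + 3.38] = -58.08*x^2 + 15.96*x + 4.5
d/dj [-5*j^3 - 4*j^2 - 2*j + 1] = -15*j^2 - 8*j - 2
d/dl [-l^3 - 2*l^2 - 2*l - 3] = -3*l^2 - 4*l - 2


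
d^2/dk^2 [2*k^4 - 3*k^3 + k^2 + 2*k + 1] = 24*k^2 - 18*k + 2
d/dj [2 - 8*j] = -8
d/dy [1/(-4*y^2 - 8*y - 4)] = (y + 1)/(2*(y^2 + 2*y + 1)^2)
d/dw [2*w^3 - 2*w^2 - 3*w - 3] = 6*w^2 - 4*w - 3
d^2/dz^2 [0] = 0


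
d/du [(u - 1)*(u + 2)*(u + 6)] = 3*u^2 + 14*u + 4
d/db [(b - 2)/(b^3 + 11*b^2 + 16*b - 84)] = (-2*b - 13)/(b^4 + 26*b^3 + 253*b^2 + 1092*b + 1764)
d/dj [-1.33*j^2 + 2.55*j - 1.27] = 2.55 - 2.66*j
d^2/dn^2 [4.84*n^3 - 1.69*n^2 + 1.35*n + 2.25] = 29.04*n - 3.38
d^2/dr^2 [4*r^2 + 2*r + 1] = 8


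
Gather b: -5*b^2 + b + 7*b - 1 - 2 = -5*b^2 + 8*b - 3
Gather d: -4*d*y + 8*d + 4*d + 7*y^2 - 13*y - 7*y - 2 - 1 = d*(12 - 4*y) + 7*y^2 - 20*y - 3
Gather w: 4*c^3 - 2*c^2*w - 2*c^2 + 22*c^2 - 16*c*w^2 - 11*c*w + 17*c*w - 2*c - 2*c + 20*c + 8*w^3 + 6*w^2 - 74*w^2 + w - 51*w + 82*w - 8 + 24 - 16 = 4*c^3 + 20*c^2 + 16*c + 8*w^3 + w^2*(-16*c - 68) + w*(-2*c^2 + 6*c + 32)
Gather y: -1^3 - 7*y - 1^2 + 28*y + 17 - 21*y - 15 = 0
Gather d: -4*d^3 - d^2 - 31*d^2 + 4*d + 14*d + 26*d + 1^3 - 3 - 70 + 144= -4*d^3 - 32*d^2 + 44*d + 72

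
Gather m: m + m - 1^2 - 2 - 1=2*m - 4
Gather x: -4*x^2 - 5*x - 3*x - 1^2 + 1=-4*x^2 - 8*x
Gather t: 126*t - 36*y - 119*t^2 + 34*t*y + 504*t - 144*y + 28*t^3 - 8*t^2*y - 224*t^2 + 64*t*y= 28*t^3 + t^2*(-8*y - 343) + t*(98*y + 630) - 180*y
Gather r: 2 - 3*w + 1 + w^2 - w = w^2 - 4*w + 3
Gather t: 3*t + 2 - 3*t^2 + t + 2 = -3*t^2 + 4*t + 4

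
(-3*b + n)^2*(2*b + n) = 18*b^3 - 3*b^2*n - 4*b*n^2 + n^3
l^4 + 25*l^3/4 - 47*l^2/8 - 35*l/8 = l*(l - 5/4)*(l + 1/2)*(l + 7)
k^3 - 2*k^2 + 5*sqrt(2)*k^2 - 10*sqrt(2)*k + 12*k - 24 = (k - 2)*(k + 2*sqrt(2))*(k + 3*sqrt(2))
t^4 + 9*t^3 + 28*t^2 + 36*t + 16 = (t + 1)*(t + 2)^2*(t + 4)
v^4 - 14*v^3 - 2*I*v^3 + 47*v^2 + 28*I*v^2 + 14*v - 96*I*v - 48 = (v - 8)*(v - 6)*(v - I)^2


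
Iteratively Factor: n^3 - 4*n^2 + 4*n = (n)*(n^2 - 4*n + 4) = n*(n - 2)*(n - 2)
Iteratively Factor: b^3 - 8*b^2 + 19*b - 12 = (b - 1)*(b^2 - 7*b + 12) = (b - 4)*(b - 1)*(b - 3)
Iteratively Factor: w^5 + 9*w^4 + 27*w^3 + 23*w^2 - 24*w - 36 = (w + 3)*(w^4 + 6*w^3 + 9*w^2 - 4*w - 12) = (w + 3)^2*(w^3 + 3*w^2 - 4) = (w - 1)*(w + 3)^2*(w^2 + 4*w + 4) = (w - 1)*(w + 2)*(w + 3)^2*(w + 2)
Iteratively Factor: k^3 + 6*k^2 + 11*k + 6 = (k + 3)*(k^2 + 3*k + 2) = (k + 1)*(k + 3)*(k + 2)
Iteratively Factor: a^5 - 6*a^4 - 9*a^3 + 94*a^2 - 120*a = (a - 5)*(a^4 - a^3 - 14*a^2 + 24*a) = (a - 5)*(a + 4)*(a^3 - 5*a^2 + 6*a) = (a - 5)*(a - 3)*(a + 4)*(a^2 - 2*a) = (a - 5)*(a - 3)*(a - 2)*(a + 4)*(a)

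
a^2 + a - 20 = (a - 4)*(a + 5)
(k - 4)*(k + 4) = k^2 - 16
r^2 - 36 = (r - 6)*(r + 6)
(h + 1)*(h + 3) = h^2 + 4*h + 3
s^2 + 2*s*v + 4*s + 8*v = (s + 4)*(s + 2*v)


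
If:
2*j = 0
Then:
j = 0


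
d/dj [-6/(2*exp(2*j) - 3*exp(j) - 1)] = (24*exp(j) - 18)*exp(j)/(-2*exp(2*j) + 3*exp(j) + 1)^2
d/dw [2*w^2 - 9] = 4*w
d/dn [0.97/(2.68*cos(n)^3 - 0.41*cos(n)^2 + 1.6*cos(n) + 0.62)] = (7.7988*cos(n)^2 - 0.7954*cos(n) + 1.552)*sin(n)/(2.68*cos(n)^3 - 0.41*cos(n)^2 + 1.6*cos(n) + 0.62)^2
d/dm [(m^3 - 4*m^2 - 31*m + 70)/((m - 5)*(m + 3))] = (m^4 - 4*m^3 - 6*m^2 - 20*m + 605)/(m^4 - 4*m^3 - 26*m^2 + 60*m + 225)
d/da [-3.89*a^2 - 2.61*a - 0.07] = -7.78*a - 2.61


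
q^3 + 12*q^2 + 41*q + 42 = (q + 2)*(q + 3)*(q + 7)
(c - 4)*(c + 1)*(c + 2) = c^3 - c^2 - 10*c - 8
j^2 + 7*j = j*(j + 7)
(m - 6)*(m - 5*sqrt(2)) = m^2 - 5*sqrt(2)*m - 6*m + 30*sqrt(2)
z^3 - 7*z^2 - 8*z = z*(z - 8)*(z + 1)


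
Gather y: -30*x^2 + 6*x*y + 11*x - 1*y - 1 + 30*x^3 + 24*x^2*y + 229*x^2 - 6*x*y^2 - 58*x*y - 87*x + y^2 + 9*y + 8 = 30*x^3 + 199*x^2 - 76*x + y^2*(1 - 6*x) + y*(24*x^2 - 52*x + 8) + 7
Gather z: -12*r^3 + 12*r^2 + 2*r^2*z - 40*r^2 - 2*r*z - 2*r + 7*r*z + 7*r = -12*r^3 - 28*r^2 + 5*r + z*(2*r^2 + 5*r)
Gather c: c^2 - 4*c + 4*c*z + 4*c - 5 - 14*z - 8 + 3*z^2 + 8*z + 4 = c^2 + 4*c*z + 3*z^2 - 6*z - 9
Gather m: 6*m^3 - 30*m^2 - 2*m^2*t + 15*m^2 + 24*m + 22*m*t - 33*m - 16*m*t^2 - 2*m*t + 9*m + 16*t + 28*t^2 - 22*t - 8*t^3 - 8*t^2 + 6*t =6*m^3 + m^2*(-2*t - 15) + m*(-16*t^2 + 20*t) - 8*t^3 + 20*t^2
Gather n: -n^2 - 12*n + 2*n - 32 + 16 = -n^2 - 10*n - 16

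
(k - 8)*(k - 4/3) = k^2 - 28*k/3 + 32/3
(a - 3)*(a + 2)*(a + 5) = a^3 + 4*a^2 - 11*a - 30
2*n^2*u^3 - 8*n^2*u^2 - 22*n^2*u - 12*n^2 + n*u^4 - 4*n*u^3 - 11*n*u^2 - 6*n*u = (2*n + u)*(u - 6)*(u + 1)*(n*u + n)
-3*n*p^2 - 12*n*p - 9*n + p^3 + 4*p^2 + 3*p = (-3*n + p)*(p + 1)*(p + 3)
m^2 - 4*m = m*(m - 4)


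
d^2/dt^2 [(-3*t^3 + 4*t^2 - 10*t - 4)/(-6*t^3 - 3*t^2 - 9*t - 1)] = 2*(-198*t^6 + 594*t^5 + 1944*t^4 + 636*t^3 + 513*t^2 + 171*t + 218)/(216*t^9 + 324*t^8 + 1134*t^7 + 1107*t^6 + 1809*t^5 + 1080*t^4 + 909*t^3 + 252*t^2 + 27*t + 1)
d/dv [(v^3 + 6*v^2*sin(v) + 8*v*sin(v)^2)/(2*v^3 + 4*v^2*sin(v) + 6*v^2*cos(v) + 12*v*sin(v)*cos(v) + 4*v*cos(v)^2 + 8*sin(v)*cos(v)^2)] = (3*v^3*sin(v)/2 + 2*v^3*cos(v) - 2*v^2*sin(v) + v^2*sin(2*v) + 3*v^2*cos(v)/2 + 6*v^2 + 5*v*cos(v) + v*cos(2*v) - v*cos(3*v) + v + sin(v) + sin(3*v))/((v + cos(v))^2*(v + 2*cos(v))^2)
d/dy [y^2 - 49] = 2*y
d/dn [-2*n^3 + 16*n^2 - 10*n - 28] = -6*n^2 + 32*n - 10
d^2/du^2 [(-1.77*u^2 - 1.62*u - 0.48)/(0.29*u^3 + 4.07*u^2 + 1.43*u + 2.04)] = (-0.297714*u^6 - 0.817451999999996*u^5 - 7.55281800000006*u^4 - 26.12835*u^3 + 50.775192*u^2 + 65.645136*u + 0.727248000000003)/(0.024389*u^9 + 1.026861*u^8 + 14.772252*u^7 + 78.060809*u^6 + 87.289356*u^5 + 131.421345*u^4 + 77.782823*u^3 + 63.327924*u^2 + 17.853264*u + 8.489664)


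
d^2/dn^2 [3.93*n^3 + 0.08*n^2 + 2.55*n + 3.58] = 23.58*n + 0.16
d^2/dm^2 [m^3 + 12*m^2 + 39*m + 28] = 6*m + 24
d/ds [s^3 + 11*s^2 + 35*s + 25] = 3*s^2 + 22*s + 35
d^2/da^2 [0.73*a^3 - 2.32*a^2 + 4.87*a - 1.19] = 4.38*a - 4.64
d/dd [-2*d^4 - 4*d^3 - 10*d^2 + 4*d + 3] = -8*d^3 - 12*d^2 - 20*d + 4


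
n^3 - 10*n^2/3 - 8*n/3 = n*(n - 4)*(n + 2/3)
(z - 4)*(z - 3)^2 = z^3 - 10*z^2 + 33*z - 36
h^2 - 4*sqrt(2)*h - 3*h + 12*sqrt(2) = (h - 3)*(h - 4*sqrt(2))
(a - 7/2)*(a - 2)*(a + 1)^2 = a^4 - 7*a^3/2 - 3*a^2 + 17*a/2 + 7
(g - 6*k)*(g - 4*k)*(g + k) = g^3 - 9*g^2*k + 14*g*k^2 + 24*k^3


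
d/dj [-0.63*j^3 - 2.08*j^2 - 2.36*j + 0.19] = -1.89*j^2 - 4.16*j - 2.36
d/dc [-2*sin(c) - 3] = -2*cos(c)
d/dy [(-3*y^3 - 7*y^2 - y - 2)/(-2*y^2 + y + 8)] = 3*(2*y^4 - 2*y^3 - 27*y^2 - 40*y - 2)/(4*y^4 - 4*y^3 - 31*y^2 + 16*y + 64)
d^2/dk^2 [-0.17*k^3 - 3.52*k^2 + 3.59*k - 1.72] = -1.02*k - 7.04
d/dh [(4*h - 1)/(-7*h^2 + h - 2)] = (-28*h^2 + 4*h + (4*h - 1)*(14*h - 1) - 8)/(7*h^2 - h + 2)^2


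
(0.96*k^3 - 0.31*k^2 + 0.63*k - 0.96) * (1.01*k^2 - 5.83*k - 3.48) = 0.9696*k^5 - 5.9099*k^4 - 0.8972*k^3 - 3.5637*k^2 + 3.4044*k + 3.3408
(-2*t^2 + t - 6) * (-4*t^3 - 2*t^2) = 8*t^5 + 22*t^3 + 12*t^2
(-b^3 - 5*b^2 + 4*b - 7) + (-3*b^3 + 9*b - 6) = -4*b^3 - 5*b^2 + 13*b - 13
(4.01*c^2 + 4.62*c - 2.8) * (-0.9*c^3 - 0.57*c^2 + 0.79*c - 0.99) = -3.609*c^5 - 6.4437*c^4 + 3.0545*c^3 + 1.2759*c^2 - 6.7858*c + 2.772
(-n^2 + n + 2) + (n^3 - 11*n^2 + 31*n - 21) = n^3 - 12*n^2 + 32*n - 19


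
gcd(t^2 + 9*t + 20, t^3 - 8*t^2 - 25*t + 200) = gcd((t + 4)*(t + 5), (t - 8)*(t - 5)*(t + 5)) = t + 5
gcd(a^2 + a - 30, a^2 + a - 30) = a^2 + a - 30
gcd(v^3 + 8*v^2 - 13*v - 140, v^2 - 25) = v + 5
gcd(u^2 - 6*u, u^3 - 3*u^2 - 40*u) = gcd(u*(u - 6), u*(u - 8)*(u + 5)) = u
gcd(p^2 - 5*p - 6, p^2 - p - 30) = p - 6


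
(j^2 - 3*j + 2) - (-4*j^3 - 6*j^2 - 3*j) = 4*j^3 + 7*j^2 + 2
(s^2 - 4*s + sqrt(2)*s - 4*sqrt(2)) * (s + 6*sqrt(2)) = s^3 - 4*s^2 + 7*sqrt(2)*s^2 - 28*sqrt(2)*s + 12*s - 48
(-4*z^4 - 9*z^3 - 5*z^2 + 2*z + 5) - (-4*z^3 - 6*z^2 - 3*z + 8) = -4*z^4 - 5*z^3 + z^2 + 5*z - 3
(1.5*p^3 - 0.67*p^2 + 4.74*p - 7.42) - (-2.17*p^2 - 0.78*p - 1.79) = 1.5*p^3 + 1.5*p^2 + 5.52*p - 5.63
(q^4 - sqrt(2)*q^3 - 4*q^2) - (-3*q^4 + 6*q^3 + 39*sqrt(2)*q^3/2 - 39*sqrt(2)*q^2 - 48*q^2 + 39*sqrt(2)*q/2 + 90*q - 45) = 4*q^4 - 41*sqrt(2)*q^3/2 - 6*q^3 + 44*q^2 + 39*sqrt(2)*q^2 - 90*q - 39*sqrt(2)*q/2 + 45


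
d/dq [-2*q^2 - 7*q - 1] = -4*q - 7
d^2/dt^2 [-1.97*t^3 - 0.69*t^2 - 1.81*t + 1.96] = -11.82*t - 1.38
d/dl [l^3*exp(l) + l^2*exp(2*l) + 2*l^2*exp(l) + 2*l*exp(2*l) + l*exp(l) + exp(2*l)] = (l^3 + 2*l^2*exp(l) + 5*l^2 + 6*l*exp(l) + 5*l + 4*exp(l) + 1)*exp(l)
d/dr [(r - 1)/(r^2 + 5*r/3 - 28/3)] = 3*(-3*r^2 + 6*r - 23)/(9*r^4 + 30*r^3 - 143*r^2 - 280*r + 784)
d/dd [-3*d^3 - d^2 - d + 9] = -9*d^2 - 2*d - 1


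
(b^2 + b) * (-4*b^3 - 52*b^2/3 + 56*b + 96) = -4*b^5 - 64*b^4/3 + 116*b^3/3 + 152*b^2 + 96*b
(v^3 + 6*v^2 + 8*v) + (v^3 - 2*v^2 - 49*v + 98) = 2*v^3 + 4*v^2 - 41*v + 98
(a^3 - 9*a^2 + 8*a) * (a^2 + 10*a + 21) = a^5 + a^4 - 61*a^3 - 109*a^2 + 168*a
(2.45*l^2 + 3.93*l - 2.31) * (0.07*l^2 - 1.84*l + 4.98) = 0.1715*l^4 - 4.2329*l^3 + 4.8081*l^2 + 23.8218*l - 11.5038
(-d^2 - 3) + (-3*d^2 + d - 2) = -4*d^2 + d - 5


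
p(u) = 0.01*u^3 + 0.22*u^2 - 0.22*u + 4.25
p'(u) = 0.03*u^2 + 0.44*u - 0.22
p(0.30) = 4.20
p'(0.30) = -0.09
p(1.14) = 4.30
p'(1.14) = 0.32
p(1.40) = 4.40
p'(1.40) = 0.45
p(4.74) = 9.22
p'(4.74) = 2.54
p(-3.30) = 7.01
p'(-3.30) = -1.35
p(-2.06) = 5.55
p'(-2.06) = -1.00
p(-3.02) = 6.65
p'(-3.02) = -1.28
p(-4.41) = 8.64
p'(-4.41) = -1.58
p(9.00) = 27.38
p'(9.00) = 6.17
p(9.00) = 27.38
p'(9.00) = 6.17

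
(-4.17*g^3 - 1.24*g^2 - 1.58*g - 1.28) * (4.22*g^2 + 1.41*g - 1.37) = -17.5974*g^5 - 11.1125*g^4 - 2.7031*g^3 - 5.9306*g^2 + 0.3598*g + 1.7536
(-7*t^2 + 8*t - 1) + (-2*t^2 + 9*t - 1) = -9*t^2 + 17*t - 2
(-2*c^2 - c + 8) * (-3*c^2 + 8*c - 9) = 6*c^4 - 13*c^3 - 14*c^2 + 73*c - 72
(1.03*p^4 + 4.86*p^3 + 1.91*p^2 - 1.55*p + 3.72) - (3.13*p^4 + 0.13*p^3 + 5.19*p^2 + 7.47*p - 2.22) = -2.1*p^4 + 4.73*p^3 - 3.28*p^2 - 9.02*p + 5.94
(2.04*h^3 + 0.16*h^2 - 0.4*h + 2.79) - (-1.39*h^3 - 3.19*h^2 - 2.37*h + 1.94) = 3.43*h^3 + 3.35*h^2 + 1.97*h + 0.85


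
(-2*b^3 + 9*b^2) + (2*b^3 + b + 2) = 9*b^2 + b + 2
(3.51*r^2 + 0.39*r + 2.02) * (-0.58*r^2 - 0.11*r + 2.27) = -2.0358*r^4 - 0.6123*r^3 + 6.7532*r^2 + 0.6631*r + 4.5854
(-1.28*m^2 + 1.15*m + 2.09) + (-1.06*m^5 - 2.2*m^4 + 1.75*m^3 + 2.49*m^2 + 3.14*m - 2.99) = -1.06*m^5 - 2.2*m^4 + 1.75*m^3 + 1.21*m^2 + 4.29*m - 0.9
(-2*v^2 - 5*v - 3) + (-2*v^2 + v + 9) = -4*v^2 - 4*v + 6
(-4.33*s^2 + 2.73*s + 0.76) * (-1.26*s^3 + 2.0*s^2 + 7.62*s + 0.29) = 5.4558*s^5 - 12.0998*s^4 - 28.4922*s^3 + 21.0669*s^2 + 6.5829*s + 0.2204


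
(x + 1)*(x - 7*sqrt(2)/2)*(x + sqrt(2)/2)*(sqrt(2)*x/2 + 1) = sqrt(2)*x^4/2 - 2*x^3 + sqrt(2)*x^3/2 - 19*sqrt(2)*x^2/4 - 2*x^2 - 19*sqrt(2)*x/4 - 7*x/2 - 7/2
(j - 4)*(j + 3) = j^2 - j - 12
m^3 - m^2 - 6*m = m*(m - 3)*(m + 2)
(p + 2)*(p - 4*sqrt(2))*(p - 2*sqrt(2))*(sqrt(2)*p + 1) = sqrt(2)*p^4 - 11*p^3 + 2*sqrt(2)*p^3 - 22*p^2 + 10*sqrt(2)*p^2 + 16*p + 20*sqrt(2)*p + 32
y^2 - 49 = (y - 7)*(y + 7)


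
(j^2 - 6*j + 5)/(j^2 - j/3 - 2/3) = 3*(j - 5)/(3*j + 2)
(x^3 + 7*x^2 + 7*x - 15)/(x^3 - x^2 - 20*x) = (-x^3 - 7*x^2 - 7*x + 15)/(x*(-x^2 + x + 20))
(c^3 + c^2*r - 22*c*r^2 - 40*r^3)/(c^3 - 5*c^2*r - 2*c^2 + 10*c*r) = (c^2 + 6*c*r + 8*r^2)/(c*(c - 2))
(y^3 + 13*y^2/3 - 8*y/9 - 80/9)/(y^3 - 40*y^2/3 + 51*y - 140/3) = (3*y^2 + 17*y + 20)/(3*(y^2 - 12*y + 35))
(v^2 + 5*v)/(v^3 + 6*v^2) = (v + 5)/(v*(v + 6))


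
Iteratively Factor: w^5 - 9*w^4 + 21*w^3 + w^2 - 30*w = (w - 3)*(w^4 - 6*w^3 + 3*w^2 + 10*w) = (w - 5)*(w - 3)*(w^3 - w^2 - 2*w) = (w - 5)*(w - 3)*(w + 1)*(w^2 - 2*w) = (w - 5)*(w - 3)*(w - 2)*(w + 1)*(w)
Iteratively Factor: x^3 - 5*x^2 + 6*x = (x - 2)*(x^2 - 3*x) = x*(x - 2)*(x - 3)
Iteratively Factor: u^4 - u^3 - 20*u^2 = (u)*(u^3 - u^2 - 20*u) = u^2*(u^2 - u - 20) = u^2*(u - 5)*(u + 4)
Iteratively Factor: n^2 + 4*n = (n)*(n + 4)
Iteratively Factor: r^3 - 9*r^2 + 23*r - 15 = (r - 3)*(r^2 - 6*r + 5) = (r - 5)*(r - 3)*(r - 1)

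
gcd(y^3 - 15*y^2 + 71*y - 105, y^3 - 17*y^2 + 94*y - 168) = y - 7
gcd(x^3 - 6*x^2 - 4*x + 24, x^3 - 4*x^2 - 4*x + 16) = x^2 - 4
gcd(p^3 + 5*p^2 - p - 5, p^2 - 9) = 1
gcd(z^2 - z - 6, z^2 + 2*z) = z + 2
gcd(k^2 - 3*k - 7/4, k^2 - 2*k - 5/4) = k + 1/2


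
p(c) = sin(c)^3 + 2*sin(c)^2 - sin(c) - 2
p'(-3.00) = 1.49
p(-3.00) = -1.82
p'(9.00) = -1.06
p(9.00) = -2.00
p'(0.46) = 1.22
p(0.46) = -1.96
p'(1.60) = -0.18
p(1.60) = -0.00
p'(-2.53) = 1.89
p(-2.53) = -0.96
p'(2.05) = -2.26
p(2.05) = -0.61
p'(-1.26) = -0.64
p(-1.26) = -0.10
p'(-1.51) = -0.12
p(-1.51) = -0.00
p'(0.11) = -0.52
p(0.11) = -2.08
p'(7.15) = 2.45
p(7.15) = -1.16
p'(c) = 3*sin(c)^2*cos(c) + 4*sin(c)*cos(c) - cos(c)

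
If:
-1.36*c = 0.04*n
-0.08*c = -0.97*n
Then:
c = 0.00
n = 0.00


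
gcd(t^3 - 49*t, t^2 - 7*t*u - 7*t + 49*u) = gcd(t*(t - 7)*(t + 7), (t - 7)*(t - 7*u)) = t - 7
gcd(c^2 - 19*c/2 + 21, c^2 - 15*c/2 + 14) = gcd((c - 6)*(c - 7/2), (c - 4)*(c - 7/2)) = c - 7/2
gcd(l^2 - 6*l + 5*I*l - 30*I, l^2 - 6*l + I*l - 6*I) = l - 6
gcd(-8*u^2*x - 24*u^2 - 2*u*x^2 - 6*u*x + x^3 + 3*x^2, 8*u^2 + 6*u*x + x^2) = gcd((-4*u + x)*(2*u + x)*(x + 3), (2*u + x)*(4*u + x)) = 2*u + x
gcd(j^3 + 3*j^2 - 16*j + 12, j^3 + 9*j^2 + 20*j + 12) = j + 6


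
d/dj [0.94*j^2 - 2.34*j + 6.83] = 1.88*j - 2.34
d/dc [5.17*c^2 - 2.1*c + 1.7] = 10.34*c - 2.1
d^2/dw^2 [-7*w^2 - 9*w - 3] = -14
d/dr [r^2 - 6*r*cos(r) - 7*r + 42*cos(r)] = 6*r*sin(r) + 2*r - 42*sin(r) - 6*cos(r) - 7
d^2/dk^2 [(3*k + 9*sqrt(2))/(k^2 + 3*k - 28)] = 6*((k + 3*sqrt(2))*(2*k + 3)^2 - 3*(k + 1 + sqrt(2))*(k^2 + 3*k - 28))/(k^2 + 3*k - 28)^3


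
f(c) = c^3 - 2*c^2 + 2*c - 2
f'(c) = 3*c^2 - 4*c + 2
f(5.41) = 108.62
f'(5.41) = 68.16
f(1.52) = -0.07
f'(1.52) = 2.85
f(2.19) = 3.29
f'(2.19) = 7.63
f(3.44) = 21.92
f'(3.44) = 23.74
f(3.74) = 29.82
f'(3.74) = 29.00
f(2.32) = 4.36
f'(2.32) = 8.87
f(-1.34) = -10.68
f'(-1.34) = 12.75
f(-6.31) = -345.49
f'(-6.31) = 146.69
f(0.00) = -2.00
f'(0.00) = 2.00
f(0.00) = -2.00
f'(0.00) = 2.00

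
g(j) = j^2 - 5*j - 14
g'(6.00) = 7.00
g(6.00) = -8.00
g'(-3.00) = -11.00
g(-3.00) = 10.00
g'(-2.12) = -9.24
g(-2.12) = 1.09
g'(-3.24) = -11.48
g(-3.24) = 12.70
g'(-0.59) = -6.18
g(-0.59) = -10.70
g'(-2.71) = -10.42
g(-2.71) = 6.89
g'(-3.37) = -11.74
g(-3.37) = 14.21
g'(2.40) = -0.20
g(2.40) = -20.24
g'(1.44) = -2.12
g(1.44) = -19.13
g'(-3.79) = -12.58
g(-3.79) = 19.31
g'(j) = 2*j - 5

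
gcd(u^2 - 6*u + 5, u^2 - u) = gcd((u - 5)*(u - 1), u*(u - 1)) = u - 1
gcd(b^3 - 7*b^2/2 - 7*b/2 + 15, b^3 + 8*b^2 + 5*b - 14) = b + 2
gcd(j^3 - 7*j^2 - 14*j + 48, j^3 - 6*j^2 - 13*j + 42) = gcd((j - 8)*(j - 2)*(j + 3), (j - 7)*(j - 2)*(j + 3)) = j^2 + j - 6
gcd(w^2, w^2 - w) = w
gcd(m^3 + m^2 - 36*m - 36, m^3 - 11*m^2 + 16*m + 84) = m - 6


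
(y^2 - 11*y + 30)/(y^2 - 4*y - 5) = (y - 6)/(y + 1)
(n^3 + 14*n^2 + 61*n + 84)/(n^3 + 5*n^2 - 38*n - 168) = (n + 3)/(n - 6)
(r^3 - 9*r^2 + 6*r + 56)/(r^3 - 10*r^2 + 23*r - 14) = (r^2 - 2*r - 8)/(r^2 - 3*r + 2)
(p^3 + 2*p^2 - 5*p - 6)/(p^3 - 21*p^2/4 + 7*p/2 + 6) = 4*(p^2 + 4*p + 3)/(4*p^2 - 13*p - 12)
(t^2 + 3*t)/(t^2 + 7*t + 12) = t/(t + 4)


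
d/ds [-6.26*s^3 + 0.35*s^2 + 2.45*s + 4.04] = -18.78*s^2 + 0.7*s + 2.45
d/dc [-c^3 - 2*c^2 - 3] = c*(-3*c - 4)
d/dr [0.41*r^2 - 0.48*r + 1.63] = 0.82*r - 0.48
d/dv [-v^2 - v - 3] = -2*v - 1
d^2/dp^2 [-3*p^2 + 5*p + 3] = -6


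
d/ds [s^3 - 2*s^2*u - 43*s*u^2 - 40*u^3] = 3*s^2 - 4*s*u - 43*u^2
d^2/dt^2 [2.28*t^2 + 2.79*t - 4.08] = 4.56000000000000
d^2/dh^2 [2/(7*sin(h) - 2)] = 14*(-7*sin(h)^2 - 2*sin(h) + 14)/(7*sin(h) - 2)^3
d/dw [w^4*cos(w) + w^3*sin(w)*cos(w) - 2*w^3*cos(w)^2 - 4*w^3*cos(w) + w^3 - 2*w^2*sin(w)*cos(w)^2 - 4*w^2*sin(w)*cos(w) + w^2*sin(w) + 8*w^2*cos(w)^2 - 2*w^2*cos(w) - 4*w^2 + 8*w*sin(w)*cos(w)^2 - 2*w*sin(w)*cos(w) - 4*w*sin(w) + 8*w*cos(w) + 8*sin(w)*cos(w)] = -w^4*sin(w) + 2*w^3*sin(2*w) + 4*sqrt(2)*w^3*sin(w + pi/4) + w^3*cos(2*w) + 2*w^2*sin(w) - 13*w^2*sin(2*w)/2 - 23*w^2*cos(w)/2 - 7*w^2*cos(2*w) - 3*w^2*cos(3*w)/2 - 7*w*sin(w) - 4*w*sin(2*w) - w*sin(3*w) - 6*w*cos(w) + 6*w*cos(2*w) + 6*w*cos(3*w) - 2*sin(w) - sin(2*w) + 2*sin(3*w) + 8*cos(w) + 8*cos(2*w)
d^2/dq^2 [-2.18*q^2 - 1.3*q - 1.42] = -4.36000000000000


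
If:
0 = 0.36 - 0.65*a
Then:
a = 0.55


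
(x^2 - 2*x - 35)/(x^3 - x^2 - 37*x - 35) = 1/(x + 1)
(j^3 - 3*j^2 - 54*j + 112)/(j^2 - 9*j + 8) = (j^2 + 5*j - 14)/(j - 1)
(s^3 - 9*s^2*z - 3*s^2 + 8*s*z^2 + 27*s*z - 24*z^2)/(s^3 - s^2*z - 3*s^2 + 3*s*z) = (s - 8*z)/s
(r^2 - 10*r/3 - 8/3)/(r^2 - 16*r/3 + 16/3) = (3*r + 2)/(3*r - 4)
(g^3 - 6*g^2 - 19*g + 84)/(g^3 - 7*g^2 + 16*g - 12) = (g^2 - 3*g - 28)/(g^2 - 4*g + 4)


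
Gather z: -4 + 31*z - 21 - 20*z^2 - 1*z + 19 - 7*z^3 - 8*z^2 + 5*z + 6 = -7*z^3 - 28*z^2 + 35*z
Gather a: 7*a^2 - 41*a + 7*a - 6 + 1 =7*a^2 - 34*a - 5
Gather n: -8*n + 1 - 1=-8*n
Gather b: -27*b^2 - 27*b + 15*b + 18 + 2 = -27*b^2 - 12*b + 20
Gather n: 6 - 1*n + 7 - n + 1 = 14 - 2*n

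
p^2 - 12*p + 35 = (p - 7)*(p - 5)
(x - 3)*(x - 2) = x^2 - 5*x + 6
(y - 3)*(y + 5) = y^2 + 2*y - 15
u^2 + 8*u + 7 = (u + 1)*(u + 7)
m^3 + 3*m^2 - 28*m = m*(m - 4)*(m + 7)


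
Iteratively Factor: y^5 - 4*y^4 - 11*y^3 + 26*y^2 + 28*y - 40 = (y + 2)*(y^4 - 6*y^3 + y^2 + 24*y - 20) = (y - 5)*(y + 2)*(y^3 - y^2 - 4*y + 4) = (y - 5)*(y - 2)*(y + 2)*(y^2 + y - 2) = (y - 5)*(y - 2)*(y + 2)^2*(y - 1)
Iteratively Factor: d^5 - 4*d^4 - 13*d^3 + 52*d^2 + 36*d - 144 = (d - 3)*(d^4 - d^3 - 16*d^2 + 4*d + 48) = (d - 3)*(d + 3)*(d^3 - 4*d^2 - 4*d + 16) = (d - 3)*(d - 2)*(d + 3)*(d^2 - 2*d - 8) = (d - 4)*(d - 3)*(d - 2)*(d + 3)*(d + 2)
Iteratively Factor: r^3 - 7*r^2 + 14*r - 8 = (r - 2)*(r^2 - 5*r + 4) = (r - 2)*(r - 1)*(r - 4)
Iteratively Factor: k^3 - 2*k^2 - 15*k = (k - 5)*(k^2 + 3*k) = (k - 5)*(k + 3)*(k)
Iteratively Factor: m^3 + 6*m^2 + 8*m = (m + 2)*(m^2 + 4*m) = (m + 2)*(m + 4)*(m)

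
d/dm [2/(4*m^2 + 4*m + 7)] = 8*(-2*m - 1)/(4*m^2 + 4*m + 7)^2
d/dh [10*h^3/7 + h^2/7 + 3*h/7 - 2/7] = 30*h^2/7 + 2*h/7 + 3/7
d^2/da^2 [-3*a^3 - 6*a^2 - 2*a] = -18*a - 12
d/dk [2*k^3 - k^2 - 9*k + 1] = 6*k^2 - 2*k - 9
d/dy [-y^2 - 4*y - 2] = -2*y - 4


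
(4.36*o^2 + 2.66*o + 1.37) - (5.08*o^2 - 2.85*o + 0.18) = -0.72*o^2 + 5.51*o + 1.19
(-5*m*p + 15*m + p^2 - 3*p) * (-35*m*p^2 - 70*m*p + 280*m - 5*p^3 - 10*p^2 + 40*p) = 175*m^2*p^3 - 175*m^2*p^2 - 2450*m^2*p + 4200*m^2 - 10*m*p^4 + 10*m*p^3 + 140*m*p^2 - 240*m*p - 5*p^5 + 5*p^4 + 70*p^3 - 120*p^2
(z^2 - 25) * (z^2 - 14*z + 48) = z^4 - 14*z^3 + 23*z^2 + 350*z - 1200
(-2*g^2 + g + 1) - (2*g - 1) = -2*g^2 - g + 2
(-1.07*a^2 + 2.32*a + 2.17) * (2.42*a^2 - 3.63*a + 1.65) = -2.5894*a^4 + 9.4985*a^3 - 4.9357*a^2 - 4.0491*a + 3.5805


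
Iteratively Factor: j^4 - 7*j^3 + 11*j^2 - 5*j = (j - 1)*(j^3 - 6*j^2 + 5*j) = j*(j - 1)*(j^2 - 6*j + 5) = j*(j - 5)*(j - 1)*(j - 1)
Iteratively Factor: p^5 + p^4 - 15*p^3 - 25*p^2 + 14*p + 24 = (p + 3)*(p^4 - 2*p^3 - 9*p^2 + 2*p + 8) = (p + 2)*(p + 3)*(p^3 - 4*p^2 - p + 4) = (p + 1)*(p + 2)*(p + 3)*(p^2 - 5*p + 4) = (p - 1)*(p + 1)*(p + 2)*(p + 3)*(p - 4)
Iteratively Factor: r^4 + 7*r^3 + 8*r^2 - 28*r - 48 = (r + 2)*(r^3 + 5*r^2 - 2*r - 24) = (r + 2)*(r + 3)*(r^2 + 2*r - 8) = (r - 2)*(r + 2)*(r + 3)*(r + 4)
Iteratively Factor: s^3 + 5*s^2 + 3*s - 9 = (s - 1)*(s^2 + 6*s + 9) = (s - 1)*(s + 3)*(s + 3)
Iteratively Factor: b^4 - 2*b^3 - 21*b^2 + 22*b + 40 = (b + 4)*(b^3 - 6*b^2 + 3*b + 10) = (b - 2)*(b + 4)*(b^2 - 4*b - 5) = (b - 5)*(b - 2)*(b + 4)*(b + 1)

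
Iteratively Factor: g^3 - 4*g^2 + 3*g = (g - 1)*(g^2 - 3*g) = g*(g - 1)*(g - 3)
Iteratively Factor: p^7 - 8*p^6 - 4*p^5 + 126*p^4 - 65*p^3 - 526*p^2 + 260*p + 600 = (p - 2)*(p^6 - 6*p^5 - 16*p^4 + 94*p^3 + 123*p^2 - 280*p - 300) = (p - 2)^2*(p^5 - 4*p^4 - 24*p^3 + 46*p^2 + 215*p + 150) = (p - 2)^2*(p + 3)*(p^4 - 7*p^3 - 3*p^2 + 55*p + 50) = (p - 2)^2*(p + 2)*(p + 3)*(p^3 - 9*p^2 + 15*p + 25) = (p - 2)^2*(p + 1)*(p + 2)*(p + 3)*(p^2 - 10*p + 25) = (p - 5)*(p - 2)^2*(p + 1)*(p + 2)*(p + 3)*(p - 5)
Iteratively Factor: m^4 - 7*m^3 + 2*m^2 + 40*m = (m - 5)*(m^3 - 2*m^2 - 8*m) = m*(m - 5)*(m^2 - 2*m - 8) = m*(m - 5)*(m - 4)*(m + 2)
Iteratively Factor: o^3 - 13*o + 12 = (o - 1)*(o^2 + o - 12) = (o - 3)*(o - 1)*(o + 4)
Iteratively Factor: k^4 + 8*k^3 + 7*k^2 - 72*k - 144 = (k + 4)*(k^3 + 4*k^2 - 9*k - 36) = (k + 4)^2*(k^2 - 9) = (k + 3)*(k + 4)^2*(k - 3)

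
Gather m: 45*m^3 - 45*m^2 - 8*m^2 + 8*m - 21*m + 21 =45*m^3 - 53*m^2 - 13*m + 21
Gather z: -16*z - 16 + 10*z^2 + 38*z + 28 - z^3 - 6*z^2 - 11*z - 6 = -z^3 + 4*z^2 + 11*z + 6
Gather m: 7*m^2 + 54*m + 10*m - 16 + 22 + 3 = 7*m^2 + 64*m + 9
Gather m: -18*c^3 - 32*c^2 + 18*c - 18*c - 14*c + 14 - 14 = -18*c^3 - 32*c^2 - 14*c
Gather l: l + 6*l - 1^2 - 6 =7*l - 7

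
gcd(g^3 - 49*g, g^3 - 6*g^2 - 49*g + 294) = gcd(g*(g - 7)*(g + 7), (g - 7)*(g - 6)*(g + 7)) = g^2 - 49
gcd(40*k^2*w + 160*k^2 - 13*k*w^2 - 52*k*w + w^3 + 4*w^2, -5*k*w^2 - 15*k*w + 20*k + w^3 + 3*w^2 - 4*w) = -5*k*w - 20*k + w^2 + 4*w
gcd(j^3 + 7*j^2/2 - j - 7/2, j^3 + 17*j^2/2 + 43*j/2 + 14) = j^2 + 9*j/2 + 7/2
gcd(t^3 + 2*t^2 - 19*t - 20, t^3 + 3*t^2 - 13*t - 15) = t^2 + 6*t + 5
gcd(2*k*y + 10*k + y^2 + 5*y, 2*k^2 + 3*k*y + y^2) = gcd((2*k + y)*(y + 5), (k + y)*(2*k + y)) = 2*k + y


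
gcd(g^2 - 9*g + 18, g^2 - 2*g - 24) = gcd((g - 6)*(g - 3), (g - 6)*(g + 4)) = g - 6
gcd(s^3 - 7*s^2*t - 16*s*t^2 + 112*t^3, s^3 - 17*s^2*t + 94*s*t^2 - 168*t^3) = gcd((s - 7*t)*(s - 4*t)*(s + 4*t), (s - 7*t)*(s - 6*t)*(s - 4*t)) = s^2 - 11*s*t + 28*t^2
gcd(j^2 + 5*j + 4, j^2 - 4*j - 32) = j + 4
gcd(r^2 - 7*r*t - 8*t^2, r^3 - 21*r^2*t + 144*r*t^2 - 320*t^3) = r - 8*t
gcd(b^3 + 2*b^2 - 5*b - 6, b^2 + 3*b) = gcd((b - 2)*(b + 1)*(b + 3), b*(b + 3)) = b + 3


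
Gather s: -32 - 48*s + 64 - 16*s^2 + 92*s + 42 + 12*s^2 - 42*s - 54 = -4*s^2 + 2*s + 20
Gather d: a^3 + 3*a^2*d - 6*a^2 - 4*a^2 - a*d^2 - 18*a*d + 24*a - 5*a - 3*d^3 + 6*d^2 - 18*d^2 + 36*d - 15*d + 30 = a^3 - 10*a^2 + 19*a - 3*d^3 + d^2*(-a - 12) + d*(3*a^2 - 18*a + 21) + 30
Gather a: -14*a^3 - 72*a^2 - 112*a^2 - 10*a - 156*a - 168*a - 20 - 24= -14*a^3 - 184*a^2 - 334*a - 44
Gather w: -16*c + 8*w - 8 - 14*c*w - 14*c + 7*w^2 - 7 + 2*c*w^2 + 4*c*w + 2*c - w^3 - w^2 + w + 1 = -28*c - w^3 + w^2*(2*c + 6) + w*(9 - 10*c) - 14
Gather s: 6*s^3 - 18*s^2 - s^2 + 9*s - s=6*s^3 - 19*s^2 + 8*s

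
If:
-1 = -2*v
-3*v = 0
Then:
No Solution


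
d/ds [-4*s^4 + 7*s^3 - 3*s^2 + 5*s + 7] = -16*s^3 + 21*s^2 - 6*s + 5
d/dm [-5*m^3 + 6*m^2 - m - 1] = -15*m^2 + 12*m - 1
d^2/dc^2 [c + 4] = 0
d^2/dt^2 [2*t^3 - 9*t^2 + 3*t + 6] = 12*t - 18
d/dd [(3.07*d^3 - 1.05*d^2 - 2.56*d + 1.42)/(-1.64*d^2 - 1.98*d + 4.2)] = (-5.0348*d^4 - 12.1572*d^3 + 36.5626*d^2 - 4.1624*d - 7.9404)/(2.6896*d^4 + 6.4944*d^3 - 9.8556*d^2 - 16.632*d + 17.64)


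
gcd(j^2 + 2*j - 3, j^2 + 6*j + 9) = j + 3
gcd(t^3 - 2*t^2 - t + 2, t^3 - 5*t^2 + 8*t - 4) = t^2 - 3*t + 2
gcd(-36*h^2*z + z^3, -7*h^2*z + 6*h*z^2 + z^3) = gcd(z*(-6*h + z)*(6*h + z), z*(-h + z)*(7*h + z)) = z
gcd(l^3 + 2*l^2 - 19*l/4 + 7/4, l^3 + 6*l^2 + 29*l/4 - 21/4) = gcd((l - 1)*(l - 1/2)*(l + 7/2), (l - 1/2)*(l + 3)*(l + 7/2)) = l^2 + 3*l - 7/4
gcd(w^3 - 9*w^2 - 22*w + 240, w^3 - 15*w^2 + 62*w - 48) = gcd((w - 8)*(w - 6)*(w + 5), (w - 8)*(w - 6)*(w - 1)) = w^2 - 14*w + 48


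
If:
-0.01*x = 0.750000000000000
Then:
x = -75.00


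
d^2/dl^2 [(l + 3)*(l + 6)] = 2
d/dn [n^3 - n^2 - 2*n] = 3*n^2 - 2*n - 2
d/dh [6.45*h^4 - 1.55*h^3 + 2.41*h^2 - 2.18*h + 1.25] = 25.8*h^3 - 4.65*h^2 + 4.82*h - 2.18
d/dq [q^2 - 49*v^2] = 2*q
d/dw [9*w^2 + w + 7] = 18*w + 1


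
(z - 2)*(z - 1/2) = z^2 - 5*z/2 + 1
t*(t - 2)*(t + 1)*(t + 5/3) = t^4 + 2*t^3/3 - 11*t^2/3 - 10*t/3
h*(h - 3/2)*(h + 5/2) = h^3 + h^2 - 15*h/4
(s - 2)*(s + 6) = s^2 + 4*s - 12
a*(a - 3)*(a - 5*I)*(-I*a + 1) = -I*a^4 - 4*a^3 + 3*I*a^3 + 12*a^2 - 5*I*a^2 + 15*I*a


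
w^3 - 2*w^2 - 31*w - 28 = (w - 7)*(w + 1)*(w + 4)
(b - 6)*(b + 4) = b^2 - 2*b - 24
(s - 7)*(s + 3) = s^2 - 4*s - 21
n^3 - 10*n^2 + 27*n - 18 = (n - 6)*(n - 3)*(n - 1)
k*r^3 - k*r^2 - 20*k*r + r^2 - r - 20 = (r - 5)*(r + 4)*(k*r + 1)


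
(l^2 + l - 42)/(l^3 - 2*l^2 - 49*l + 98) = (l - 6)/(l^2 - 9*l + 14)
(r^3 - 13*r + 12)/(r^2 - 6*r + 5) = (r^2 + r - 12)/(r - 5)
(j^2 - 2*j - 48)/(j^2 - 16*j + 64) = (j + 6)/(j - 8)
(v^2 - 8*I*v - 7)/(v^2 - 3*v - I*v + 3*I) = (v - 7*I)/(v - 3)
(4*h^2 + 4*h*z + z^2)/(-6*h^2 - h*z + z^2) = (2*h + z)/(-3*h + z)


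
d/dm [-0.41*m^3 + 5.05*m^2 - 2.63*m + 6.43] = -1.23*m^2 + 10.1*m - 2.63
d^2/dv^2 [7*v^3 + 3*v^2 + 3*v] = 42*v + 6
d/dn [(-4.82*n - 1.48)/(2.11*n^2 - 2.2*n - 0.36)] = (10.1702*n^2 + 6.2456*n - 1.5208)/(4.4521*n^4 - 9.284*n^3 + 3.3208*n^2 + 1.584*n + 0.1296)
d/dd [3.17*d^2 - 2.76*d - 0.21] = 6.34*d - 2.76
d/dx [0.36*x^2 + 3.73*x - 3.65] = 0.72*x + 3.73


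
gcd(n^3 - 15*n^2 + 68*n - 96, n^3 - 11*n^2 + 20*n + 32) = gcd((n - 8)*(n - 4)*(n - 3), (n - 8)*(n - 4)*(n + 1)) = n^2 - 12*n + 32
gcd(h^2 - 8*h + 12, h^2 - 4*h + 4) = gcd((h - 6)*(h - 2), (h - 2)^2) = h - 2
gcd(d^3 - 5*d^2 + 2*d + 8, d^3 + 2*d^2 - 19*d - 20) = d^2 - 3*d - 4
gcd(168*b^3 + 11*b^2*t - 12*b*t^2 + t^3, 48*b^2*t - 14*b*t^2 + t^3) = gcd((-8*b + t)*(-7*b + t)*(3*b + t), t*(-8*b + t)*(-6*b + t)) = -8*b + t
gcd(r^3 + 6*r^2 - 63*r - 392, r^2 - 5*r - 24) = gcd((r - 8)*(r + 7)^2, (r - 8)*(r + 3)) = r - 8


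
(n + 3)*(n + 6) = n^2 + 9*n + 18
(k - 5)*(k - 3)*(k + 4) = k^3 - 4*k^2 - 17*k + 60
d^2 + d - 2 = (d - 1)*(d + 2)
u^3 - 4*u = u*(u - 2)*(u + 2)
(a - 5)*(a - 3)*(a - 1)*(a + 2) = a^4 - 7*a^3 + 5*a^2 + 31*a - 30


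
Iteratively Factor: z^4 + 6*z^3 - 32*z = (z)*(z^3 + 6*z^2 - 32) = z*(z + 4)*(z^2 + 2*z - 8) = z*(z - 2)*(z + 4)*(z + 4)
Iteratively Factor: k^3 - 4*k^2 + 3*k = (k - 3)*(k^2 - k) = (k - 3)*(k - 1)*(k)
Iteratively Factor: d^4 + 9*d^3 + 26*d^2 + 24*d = (d + 2)*(d^3 + 7*d^2 + 12*d) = (d + 2)*(d + 4)*(d^2 + 3*d) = (d + 2)*(d + 3)*(d + 4)*(d)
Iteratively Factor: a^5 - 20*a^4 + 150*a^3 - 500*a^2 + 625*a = (a - 5)*(a^4 - 15*a^3 + 75*a^2 - 125*a) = (a - 5)^2*(a^3 - 10*a^2 + 25*a) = a*(a - 5)^2*(a^2 - 10*a + 25) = a*(a - 5)^3*(a - 5)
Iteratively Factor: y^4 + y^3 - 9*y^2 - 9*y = (y + 3)*(y^3 - 2*y^2 - 3*y) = y*(y + 3)*(y^2 - 2*y - 3) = y*(y + 1)*(y + 3)*(y - 3)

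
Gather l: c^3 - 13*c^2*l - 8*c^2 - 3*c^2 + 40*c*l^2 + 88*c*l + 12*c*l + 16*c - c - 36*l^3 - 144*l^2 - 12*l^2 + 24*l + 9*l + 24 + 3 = c^3 - 11*c^2 + 15*c - 36*l^3 + l^2*(40*c - 156) + l*(-13*c^2 + 100*c + 33) + 27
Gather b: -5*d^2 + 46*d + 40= -5*d^2 + 46*d + 40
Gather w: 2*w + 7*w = 9*w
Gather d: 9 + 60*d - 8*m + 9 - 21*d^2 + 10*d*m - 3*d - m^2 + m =-21*d^2 + d*(10*m + 57) - m^2 - 7*m + 18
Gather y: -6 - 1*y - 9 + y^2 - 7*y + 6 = y^2 - 8*y - 9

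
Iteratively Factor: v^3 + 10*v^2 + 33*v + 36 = (v + 3)*(v^2 + 7*v + 12) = (v + 3)*(v + 4)*(v + 3)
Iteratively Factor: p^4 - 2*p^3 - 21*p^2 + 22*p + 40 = (p + 4)*(p^3 - 6*p^2 + 3*p + 10) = (p + 1)*(p + 4)*(p^2 - 7*p + 10) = (p - 5)*(p + 1)*(p + 4)*(p - 2)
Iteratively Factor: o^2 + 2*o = (o)*(o + 2)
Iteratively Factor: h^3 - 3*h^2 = (h)*(h^2 - 3*h) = h^2*(h - 3)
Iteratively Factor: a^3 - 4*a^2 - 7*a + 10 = (a - 5)*(a^2 + a - 2) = (a - 5)*(a - 1)*(a + 2)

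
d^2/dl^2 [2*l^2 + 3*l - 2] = 4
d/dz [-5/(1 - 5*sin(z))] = -25*cos(z)/(5*sin(z) - 1)^2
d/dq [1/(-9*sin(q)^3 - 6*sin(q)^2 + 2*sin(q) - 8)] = (27*sin(q)^2 + 12*sin(q) - 2)*cos(q)/(9*sin(q)^3 + 6*sin(q)^2 - 2*sin(q) + 8)^2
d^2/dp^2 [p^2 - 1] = 2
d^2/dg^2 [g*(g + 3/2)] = 2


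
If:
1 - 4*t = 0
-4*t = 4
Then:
No Solution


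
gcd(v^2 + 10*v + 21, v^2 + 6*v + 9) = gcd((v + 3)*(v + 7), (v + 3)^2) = v + 3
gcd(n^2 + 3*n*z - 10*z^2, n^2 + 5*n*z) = n + 5*z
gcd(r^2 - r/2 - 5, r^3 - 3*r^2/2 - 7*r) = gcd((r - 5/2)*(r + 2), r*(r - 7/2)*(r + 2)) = r + 2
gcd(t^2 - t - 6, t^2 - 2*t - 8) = t + 2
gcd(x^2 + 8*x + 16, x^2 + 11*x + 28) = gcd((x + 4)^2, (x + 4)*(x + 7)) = x + 4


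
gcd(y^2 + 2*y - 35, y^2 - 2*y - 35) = 1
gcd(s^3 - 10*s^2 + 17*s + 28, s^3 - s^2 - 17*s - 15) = s + 1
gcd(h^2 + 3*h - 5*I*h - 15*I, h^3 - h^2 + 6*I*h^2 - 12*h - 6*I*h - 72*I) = h + 3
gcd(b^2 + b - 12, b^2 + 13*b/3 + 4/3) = b + 4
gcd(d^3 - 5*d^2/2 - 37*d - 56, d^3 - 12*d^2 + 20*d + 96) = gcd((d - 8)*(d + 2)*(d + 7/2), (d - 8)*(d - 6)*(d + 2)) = d^2 - 6*d - 16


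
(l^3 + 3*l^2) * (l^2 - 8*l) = l^5 - 5*l^4 - 24*l^3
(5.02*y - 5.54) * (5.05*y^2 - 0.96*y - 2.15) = 25.351*y^3 - 32.7962*y^2 - 5.4746*y + 11.911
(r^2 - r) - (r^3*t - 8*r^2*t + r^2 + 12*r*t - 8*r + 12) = -r^3*t + 8*r^2*t - 12*r*t + 7*r - 12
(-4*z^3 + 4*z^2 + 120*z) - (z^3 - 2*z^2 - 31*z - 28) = -5*z^3 + 6*z^2 + 151*z + 28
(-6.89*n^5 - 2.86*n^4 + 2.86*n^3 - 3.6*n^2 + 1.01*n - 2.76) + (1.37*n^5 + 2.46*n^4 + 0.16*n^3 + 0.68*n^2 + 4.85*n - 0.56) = -5.52*n^5 - 0.4*n^4 + 3.02*n^3 - 2.92*n^2 + 5.86*n - 3.32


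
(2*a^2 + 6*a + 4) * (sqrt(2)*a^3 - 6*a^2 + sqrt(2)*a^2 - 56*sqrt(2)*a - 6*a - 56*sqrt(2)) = 2*sqrt(2)*a^5 - 12*a^4 + 8*sqrt(2)*a^4 - 102*sqrt(2)*a^3 - 48*a^3 - 444*sqrt(2)*a^2 - 60*a^2 - 560*sqrt(2)*a - 24*a - 224*sqrt(2)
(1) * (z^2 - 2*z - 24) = z^2 - 2*z - 24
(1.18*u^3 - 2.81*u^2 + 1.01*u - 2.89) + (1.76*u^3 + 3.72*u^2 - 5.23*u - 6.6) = 2.94*u^3 + 0.91*u^2 - 4.22*u - 9.49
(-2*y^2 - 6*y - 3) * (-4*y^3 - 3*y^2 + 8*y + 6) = 8*y^5 + 30*y^4 + 14*y^3 - 51*y^2 - 60*y - 18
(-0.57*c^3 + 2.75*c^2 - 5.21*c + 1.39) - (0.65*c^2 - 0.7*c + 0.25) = -0.57*c^3 + 2.1*c^2 - 4.51*c + 1.14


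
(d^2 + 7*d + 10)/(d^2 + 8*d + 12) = (d + 5)/(d + 6)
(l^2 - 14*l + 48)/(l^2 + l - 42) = (l - 8)/(l + 7)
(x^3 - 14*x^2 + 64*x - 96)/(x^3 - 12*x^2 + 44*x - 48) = (x - 4)/(x - 2)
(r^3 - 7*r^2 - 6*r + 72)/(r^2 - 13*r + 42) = (r^2 - r - 12)/(r - 7)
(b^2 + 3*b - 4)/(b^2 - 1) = (b + 4)/(b + 1)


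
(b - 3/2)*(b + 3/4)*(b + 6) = b^3 + 21*b^2/4 - 45*b/8 - 27/4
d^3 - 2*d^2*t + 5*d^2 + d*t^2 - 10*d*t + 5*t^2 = (d + 5)*(d - t)^2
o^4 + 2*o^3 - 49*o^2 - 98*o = o*(o - 7)*(o + 2)*(o + 7)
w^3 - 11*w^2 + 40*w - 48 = (w - 4)^2*(w - 3)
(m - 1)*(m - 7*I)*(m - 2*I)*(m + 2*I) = m^4 - m^3 - 7*I*m^3 + 4*m^2 + 7*I*m^2 - 4*m - 28*I*m + 28*I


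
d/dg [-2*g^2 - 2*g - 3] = -4*g - 2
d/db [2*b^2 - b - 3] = 4*b - 1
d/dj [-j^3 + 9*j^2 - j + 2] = -3*j^2 + 18*j - 1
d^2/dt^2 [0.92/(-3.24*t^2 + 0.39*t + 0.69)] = (-19.315584*t^2 + 2.325024*t + 0.92*(6.48*t - 0.39)*(12.96*t - 0.78) + 4.113504)/(-3.24*t^2 + 0.39*t + 0.69)^3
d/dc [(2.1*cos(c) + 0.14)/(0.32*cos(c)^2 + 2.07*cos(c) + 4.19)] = (0.672*cos(c)^2 + 0.0895999999999999*cos(c) - 8.5092)*sin(c)/(0.1024*cos(c)^4 + 1.3248*cos(c)^3 + 6.9665*cos(c)^2 + 17.3466*cos(c) + 17.5561)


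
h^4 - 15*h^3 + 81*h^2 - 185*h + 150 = (h - 5)^2*(h - 3)*(h - 2)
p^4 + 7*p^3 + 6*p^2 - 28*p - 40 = (p - 2)*(p + 2)^2*(p + 5)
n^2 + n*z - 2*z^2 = (n - z)*(n + 2*z)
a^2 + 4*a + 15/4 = (a + 3/2)*(a + 5/2)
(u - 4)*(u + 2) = u^2 - 2*u - 8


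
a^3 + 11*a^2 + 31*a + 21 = (a + 1)*(a + 3)*(a + 7)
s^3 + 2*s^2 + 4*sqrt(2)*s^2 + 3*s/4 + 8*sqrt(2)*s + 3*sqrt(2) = (s + 1/2)*(s + 3/2)*(s + 4*sqrt(2))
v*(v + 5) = v^2 + 5*v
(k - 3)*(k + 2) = k^2 - k - 6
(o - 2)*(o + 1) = o^2 - o - 2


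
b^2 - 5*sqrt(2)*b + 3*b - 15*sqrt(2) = (b + 3)*(b - 5*sqrt(2))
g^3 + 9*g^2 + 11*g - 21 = (g - 1)*(g + 3)*(g + 7)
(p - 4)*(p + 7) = p^2 + 3*p - 28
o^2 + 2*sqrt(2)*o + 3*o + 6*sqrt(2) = (o + 3)*(o + 2*sqrt(2))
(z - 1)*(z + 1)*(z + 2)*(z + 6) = z^4 + 8*z^3 + 11*z^2 - 8*z - 12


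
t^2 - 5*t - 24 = (t - 8)*(t + 3)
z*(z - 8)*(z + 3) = z^3 - 5*z^2 - 24*z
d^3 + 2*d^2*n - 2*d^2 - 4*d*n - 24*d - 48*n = (d - 6)*(d + 4)*(d + 2*n)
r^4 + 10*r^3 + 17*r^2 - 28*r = r*(r - 1)*(r + 4)*(r + 7)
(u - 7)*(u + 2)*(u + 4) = u^3 - u^2 - 34*u - 56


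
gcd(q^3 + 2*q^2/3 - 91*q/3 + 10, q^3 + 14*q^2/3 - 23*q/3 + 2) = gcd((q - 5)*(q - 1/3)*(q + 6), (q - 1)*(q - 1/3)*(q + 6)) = q^2 + 17*q/3 - 2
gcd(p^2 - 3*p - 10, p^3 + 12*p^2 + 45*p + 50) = p + 2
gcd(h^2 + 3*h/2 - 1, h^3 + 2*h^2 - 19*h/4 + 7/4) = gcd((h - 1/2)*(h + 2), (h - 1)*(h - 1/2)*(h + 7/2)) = h - 1/2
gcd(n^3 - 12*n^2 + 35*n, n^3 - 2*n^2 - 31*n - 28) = n - 7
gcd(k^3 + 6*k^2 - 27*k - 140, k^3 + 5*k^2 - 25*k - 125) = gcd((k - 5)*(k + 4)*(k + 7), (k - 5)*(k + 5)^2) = k - 5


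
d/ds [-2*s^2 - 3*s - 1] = -4*s - 3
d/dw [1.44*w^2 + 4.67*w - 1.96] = 2.88*w + 4.67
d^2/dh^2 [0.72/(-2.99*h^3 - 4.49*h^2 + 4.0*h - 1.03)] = ((12.9168*h + 6.4656)*(2.99*h^3 + 4.49*h^2 - 4.0*h + 1.03) - 0.72*(8.97*h^2 + 8.98*h - 4.0)*(17.94*h^2 + 17.96*h - 8.0))/(2.99*h^3 + 4.49*h^2 - 4.0*h + 1.03)^3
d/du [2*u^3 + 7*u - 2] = 6*u^2 + 7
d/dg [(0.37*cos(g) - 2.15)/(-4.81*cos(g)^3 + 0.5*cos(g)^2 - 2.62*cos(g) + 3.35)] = (-3.5594*cos(g)^3 + 31.2095*cos(g)^2 - 2.15*cos(g) + 4.3935)*sin(g)/(23.1361*cos(g)^6 - 4.81*cos(g)^5 + 25.4544*cos(g)^4 - 34.847*cos(g)^3 + 10.2144*cos(g)^2 - 17.554*cos(g) + 11.2225)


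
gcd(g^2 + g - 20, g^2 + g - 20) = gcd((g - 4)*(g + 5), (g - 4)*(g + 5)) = g^2 + g - 20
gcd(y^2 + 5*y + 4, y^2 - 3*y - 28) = y + 4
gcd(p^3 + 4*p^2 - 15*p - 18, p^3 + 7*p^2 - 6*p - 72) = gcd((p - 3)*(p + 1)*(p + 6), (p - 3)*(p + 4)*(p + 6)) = p^2 + 3*p - 18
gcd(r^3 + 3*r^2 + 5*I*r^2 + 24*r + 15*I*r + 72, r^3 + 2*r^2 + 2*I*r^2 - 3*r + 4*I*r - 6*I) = r + 3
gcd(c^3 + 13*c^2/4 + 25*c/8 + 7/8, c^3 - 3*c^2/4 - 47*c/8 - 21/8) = c^2 + 9*c/4 + 7/8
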